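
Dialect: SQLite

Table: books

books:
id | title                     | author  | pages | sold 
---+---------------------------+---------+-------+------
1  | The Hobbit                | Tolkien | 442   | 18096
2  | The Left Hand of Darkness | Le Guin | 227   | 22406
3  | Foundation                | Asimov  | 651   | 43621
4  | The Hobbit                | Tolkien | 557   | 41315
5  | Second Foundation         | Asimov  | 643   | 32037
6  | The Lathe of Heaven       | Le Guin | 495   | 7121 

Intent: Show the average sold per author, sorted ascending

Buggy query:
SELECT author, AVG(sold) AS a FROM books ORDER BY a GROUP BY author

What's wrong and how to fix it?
Bug: GROUP BY must precede ORDER BY

Fix: Move ORDER BY to the end, after GROUP BY

Corrected query:
SELECT author, AVG(sold) AS a FROM books GROUP BY author ORDER BY a

Result:
author  | a      
--------+--------
Le Guin | 14763.5
Tolkien | 29705.5
Asimov  | 37829  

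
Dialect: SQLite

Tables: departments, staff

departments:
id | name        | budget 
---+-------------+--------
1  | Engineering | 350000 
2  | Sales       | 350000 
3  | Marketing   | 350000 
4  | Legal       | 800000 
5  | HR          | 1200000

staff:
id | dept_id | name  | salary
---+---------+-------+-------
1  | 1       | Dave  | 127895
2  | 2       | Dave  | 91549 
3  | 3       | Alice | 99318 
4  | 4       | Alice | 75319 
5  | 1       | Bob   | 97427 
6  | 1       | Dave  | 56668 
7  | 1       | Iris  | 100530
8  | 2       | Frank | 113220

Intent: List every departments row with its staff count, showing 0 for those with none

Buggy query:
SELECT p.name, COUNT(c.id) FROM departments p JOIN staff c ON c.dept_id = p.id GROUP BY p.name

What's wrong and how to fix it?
Bug: INNER JOIN drops departments rows that have no matching staff rows

Fix: Switch to LEFT JOIN to retain unmatched parent rows

Corrected query:
SELECT p.name, COUNT(c.id) FROM departments p LEFT JOIN staff c ON c.dept_id = p.id GROUP BY p.name

Result:
name        | COUNT(c.id)
------------+------------
Engineering | 4          
HR          | 0          
Legal       | 1          
Marketing   | 1          
Sales       | 2          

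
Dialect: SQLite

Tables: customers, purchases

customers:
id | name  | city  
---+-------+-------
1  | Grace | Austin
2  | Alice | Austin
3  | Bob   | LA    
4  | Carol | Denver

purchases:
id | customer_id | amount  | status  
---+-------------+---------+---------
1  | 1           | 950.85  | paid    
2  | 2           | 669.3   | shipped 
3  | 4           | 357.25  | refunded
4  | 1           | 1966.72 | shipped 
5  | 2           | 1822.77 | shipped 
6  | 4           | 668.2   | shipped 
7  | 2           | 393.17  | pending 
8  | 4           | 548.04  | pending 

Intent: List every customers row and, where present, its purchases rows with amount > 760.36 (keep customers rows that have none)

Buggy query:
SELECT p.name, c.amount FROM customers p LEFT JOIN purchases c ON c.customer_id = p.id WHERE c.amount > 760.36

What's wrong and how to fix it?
Bug: A WHERE condition on the right-hand table after LEFT JOIN drops unmatched parents

Fix: Move the right-table condition into the ON clause so unmatched parents are kept

Corrected query:
SELECT p.name, c.amount FROM customers p LEFT JOIN purchases c ON c.customer_id = p.id AND c.amount > 760.36

Result:
name  | amount 
------+--------
Grace | 950.85 
Grace | 1966.72
Alice | 1822.77
Bob   | NULL   
Carol | NULL   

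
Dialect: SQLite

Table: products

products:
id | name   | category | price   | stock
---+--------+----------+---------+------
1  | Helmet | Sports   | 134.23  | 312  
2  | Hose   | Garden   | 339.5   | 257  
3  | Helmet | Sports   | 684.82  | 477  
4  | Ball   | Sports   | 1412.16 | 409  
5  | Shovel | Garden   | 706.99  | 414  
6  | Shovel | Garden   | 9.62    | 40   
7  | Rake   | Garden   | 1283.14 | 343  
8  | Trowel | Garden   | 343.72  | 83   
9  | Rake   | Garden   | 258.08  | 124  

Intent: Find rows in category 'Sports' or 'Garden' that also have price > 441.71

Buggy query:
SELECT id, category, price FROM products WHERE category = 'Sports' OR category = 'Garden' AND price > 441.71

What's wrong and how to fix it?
Bug: Without parentheses, AND is evaluated before OR, so the price filter only applies to the 'Garden' branch

Fix: Group the OR with parentheses (or use IN), then AND the threshold

Corrected query:
SELECT id, category, price FROM products WHERE (category = 'Sports' OR category = 'Garden') AND price > 441.71

Result:
id | category | price  
---+----------+--------
3  | Sports   | 684.82 
4  | Sports   | 1412.16
5  | Garden   | 706.99 
7  | Garden   | 1283.14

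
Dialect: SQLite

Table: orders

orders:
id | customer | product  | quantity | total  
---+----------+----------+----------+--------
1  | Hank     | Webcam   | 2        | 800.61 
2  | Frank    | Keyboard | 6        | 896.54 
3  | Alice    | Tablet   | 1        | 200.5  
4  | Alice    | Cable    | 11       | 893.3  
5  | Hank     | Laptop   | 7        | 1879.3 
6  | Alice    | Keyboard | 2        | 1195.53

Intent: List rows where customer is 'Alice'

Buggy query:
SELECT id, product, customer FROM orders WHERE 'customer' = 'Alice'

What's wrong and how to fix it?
Bug: 'customer' in single quotes is a string literal, not the column; the comparison is literal-vs-literal and never true

Fix: Remove the quotes around the column name (or use double quotes for an identifier)

Corrected query:
SELECT id, product, customer FROM orders WHERE customer = 'Alice'

Result:
id | product  | customer
---+----------+---------
3  | Tablet   | Alice   
4  | Cable    | Alice   
6  | Keyboard | Alice   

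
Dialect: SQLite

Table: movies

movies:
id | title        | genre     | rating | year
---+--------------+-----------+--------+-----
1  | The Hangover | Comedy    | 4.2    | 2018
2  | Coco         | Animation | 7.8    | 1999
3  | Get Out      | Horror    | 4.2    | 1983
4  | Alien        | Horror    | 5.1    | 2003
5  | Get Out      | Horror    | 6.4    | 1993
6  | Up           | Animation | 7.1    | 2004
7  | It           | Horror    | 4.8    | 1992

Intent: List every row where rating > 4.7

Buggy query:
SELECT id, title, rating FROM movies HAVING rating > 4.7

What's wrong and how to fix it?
Bug: This is a non-aggregate query (no GROUP BY, no aggregates), so in SQLite the HAVING clause is invalid here; a row-level condition belongs in WHERE

Fix: Use WHERE for row-level filtering

Corrected query:
SELECT id, title, rating FROM movies WHERE rating > 4.7

Result:
id | title   | rating
---+---------+-------
2  | Coco    | 7.8   
4  | Alien   | 5.1   
5  | Get Out | 6.4   
6  | Up      | 7.1   
7  | It      | 4.8   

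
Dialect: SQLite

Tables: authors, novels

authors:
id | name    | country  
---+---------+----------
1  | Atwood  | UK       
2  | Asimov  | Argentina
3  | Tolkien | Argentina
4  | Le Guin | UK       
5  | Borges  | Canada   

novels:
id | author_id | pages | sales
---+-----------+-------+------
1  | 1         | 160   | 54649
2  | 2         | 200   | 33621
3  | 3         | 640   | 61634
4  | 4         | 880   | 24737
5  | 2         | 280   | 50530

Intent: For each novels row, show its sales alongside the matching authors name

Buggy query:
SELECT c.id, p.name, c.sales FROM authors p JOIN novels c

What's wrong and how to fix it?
Bug: JOIN with no ON clause produces a cartesian product; every novels row pairs with every authors row

Fix: Add ON c.author_id = p.id to the JOIN

Corrected query:
SELECT c.id, p.name, c.sales FROM authors p JOIN novels c ON c.author_id = p.id

Result:
id | name    | sales
---+---------+------
1  | Atwood  | 54649
2  | Asimov  | 33621
3  | Tolkien | 61634
4  | Le Guin | 24737
5  | Asimov  | 50530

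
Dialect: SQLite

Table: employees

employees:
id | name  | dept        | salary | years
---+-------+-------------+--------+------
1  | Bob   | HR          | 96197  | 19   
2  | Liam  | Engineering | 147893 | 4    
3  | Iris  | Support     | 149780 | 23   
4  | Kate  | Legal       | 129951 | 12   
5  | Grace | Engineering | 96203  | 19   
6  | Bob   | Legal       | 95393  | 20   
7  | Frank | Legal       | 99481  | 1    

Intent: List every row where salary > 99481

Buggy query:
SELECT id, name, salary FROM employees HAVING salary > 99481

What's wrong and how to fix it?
Bug: HAVING filters the output of aggregation, but this query has no GROUP BY and no aggregate functions, so SQLite rejects it (HAVING clause on a non-aggregate query); the condition here is per row

Fix: Use WHERE for row-level filtering

Corrected query:
SELECT id, name, salary FROM employees WHERE salary > 99481

Result:
id | name | salary
---+------+-------
2  | Liam | 147893
3  | Iris | 149780
4  | Kate | 129951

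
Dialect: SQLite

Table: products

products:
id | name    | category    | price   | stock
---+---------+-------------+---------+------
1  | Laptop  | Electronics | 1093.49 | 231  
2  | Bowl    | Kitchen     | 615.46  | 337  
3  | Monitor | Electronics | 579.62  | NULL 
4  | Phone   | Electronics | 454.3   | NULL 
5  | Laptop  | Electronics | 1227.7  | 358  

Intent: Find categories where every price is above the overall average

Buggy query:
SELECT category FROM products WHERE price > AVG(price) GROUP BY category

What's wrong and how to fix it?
Bug: WHERE evaluates per row before aggregation, so AVG() is unavailable

Fix: Use a subquery for AVG and a HAVING MIN(...) filter so the condition holds for every row in the group

Corrected query:
SELECT category FROM products GROUP BY category HAVING MIN(price) > (SELECT AVG(price) FROM products)

Result:
(no rows)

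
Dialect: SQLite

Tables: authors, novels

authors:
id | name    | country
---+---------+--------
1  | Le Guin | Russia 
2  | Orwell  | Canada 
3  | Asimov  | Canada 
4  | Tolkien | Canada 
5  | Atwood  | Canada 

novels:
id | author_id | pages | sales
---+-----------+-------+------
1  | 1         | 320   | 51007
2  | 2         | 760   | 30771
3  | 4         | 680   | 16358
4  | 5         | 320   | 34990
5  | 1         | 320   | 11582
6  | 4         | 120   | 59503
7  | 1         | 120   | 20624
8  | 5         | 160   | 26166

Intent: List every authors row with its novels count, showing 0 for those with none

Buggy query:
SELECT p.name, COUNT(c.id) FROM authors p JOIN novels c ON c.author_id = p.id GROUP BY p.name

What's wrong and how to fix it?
Bug: INNER JOIN drops authors rows that have no matching novels rows

Fix: Switch to LEFT JOIN to retain unmatched parent rows

Corrected query:
SELECT p.name, COUNT(c.id) FROM authors p LEFT JOIN novels c ON c.author_id = p.id GROUP BY p.name

Result:
name    | COUNT(c.id)
--------+------------
Asimov  | 0          
Atwood  | 2          
Le Guin | 3          
Orwell  | 1          
Tolkien | 2          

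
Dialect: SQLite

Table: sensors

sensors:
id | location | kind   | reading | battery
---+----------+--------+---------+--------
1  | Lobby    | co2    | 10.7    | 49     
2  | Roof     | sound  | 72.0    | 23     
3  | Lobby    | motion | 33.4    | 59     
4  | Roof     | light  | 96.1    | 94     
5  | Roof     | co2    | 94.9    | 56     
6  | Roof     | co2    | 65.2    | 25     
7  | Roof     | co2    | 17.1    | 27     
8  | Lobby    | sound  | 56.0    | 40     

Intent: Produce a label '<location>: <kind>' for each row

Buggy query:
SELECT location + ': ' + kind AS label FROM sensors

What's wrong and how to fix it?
Bug: SQLite uses || for string concatenation; + coerces text to numbers (yielding 0)

Fix: Use the || operator for string concatenation

Corrected query:
SELECT location || ': ' || kind AS label FROM sensors

Result:
label        
-------------
Lobby: co2   
Roof: sound  
Lobby: motion
Roof: light  
Roof: co2    
Roof: co2    
Roof: co2    
Lobby: sound 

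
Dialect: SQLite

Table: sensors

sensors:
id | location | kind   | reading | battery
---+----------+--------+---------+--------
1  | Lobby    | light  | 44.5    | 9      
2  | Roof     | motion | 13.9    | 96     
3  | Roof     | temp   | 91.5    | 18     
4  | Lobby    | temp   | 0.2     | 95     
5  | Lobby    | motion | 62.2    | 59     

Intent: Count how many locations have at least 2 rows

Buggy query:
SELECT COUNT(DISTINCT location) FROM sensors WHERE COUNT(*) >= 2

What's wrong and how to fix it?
Bug: WHERE filters individual rows, not groups, so a group-level COUNT is invalid there

Fix: Use a subquery that GROUPs and filters with HAVING, then count its rows

Corrected query:
SELECT COUNT(*) FROM (SELECT location FROM sensors GROUP BY location HAVING COUNT(*) >= 2)

Result:
COUNT(*)
--------
2       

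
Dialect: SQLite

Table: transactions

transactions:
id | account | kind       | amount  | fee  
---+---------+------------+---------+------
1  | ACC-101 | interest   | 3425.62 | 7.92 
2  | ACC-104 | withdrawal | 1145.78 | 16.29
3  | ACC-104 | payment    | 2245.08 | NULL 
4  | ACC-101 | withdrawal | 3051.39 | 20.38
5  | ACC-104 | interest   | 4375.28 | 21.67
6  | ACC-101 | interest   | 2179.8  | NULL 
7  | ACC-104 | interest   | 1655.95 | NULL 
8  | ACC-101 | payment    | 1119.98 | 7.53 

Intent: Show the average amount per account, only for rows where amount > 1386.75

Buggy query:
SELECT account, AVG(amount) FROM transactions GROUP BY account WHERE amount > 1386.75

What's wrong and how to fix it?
Bug: WHERE cannot follow GROUP BY

Fix: Move the WHERE clause before GROUP BY

Corrected query:
SELECT account, AVG(amount) FROM transactions WHERE amount > 1386.75 GROUP BY account

Result:
account | AVG(amount)
--------+------------
ACC-101 | 2885.603333
ACC-104 | 2758.77    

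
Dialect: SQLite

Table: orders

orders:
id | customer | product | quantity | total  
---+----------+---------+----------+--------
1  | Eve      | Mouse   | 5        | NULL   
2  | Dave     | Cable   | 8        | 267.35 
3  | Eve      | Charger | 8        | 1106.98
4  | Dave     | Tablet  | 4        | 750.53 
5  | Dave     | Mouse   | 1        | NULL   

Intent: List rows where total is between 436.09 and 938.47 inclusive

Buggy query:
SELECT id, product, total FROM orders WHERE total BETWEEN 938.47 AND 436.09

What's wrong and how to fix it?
Bug: The bounds are reversed; BETWEEN a AND b requires a <= b to match anything

Fix: Swap the bounds so the smaller value comes first

Corrected query:
SELECT id, product, total FROM orders WHERE total BETWEEN 436.09 AND 938.47

Result:
id | product | total 
---+---------+-------
4  | Tablet  | 750.53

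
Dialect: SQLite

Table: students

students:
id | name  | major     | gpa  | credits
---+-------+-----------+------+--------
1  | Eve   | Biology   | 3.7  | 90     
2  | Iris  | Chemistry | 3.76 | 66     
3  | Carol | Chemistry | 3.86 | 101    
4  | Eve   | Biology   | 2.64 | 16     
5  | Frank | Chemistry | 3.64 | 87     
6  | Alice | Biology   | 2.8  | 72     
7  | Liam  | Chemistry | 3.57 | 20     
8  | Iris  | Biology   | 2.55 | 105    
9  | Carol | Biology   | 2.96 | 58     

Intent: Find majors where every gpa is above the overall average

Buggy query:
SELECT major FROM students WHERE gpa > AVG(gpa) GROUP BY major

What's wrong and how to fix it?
Bug: WHERE evaluates per row before aggregation, so AVG() is unavailable

Fix: Compute the overall average in a scalar subquery and compare each group's MIN against it in HAVING

Corrected query:
SELECT major FROM students GROUP BY major HAVING MIN(gpa) > (SELECT AVG(gpa) FROM students)

Result:
major    
---------
Chemistry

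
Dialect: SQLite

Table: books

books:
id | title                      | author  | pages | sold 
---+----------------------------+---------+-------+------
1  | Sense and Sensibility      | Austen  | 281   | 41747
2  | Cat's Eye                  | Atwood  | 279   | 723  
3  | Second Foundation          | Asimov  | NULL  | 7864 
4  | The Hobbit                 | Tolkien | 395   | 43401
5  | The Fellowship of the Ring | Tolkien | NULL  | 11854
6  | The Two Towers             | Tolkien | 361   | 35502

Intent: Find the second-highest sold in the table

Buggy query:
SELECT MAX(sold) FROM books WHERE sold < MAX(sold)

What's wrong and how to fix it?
Bug: The inner MAX is an aggregate inside WHERE, which is not allowed

Fix: Put the inner MAX in a scalar subquery

Corrected query:
SELECT MAX(sold) FROM books WHERE sold < (SELECT MAX(sold) FROM books)

Result:
MAX(sold)
---------
41747    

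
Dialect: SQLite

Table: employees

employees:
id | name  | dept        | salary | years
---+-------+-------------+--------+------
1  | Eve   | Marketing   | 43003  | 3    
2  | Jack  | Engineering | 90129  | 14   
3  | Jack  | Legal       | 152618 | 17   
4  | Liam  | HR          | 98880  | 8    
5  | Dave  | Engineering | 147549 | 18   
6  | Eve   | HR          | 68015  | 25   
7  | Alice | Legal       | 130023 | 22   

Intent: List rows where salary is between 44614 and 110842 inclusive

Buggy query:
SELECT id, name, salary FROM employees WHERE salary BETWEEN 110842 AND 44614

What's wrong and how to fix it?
Bug: BETWEEN expects the lower bound first; with 110842 AND 44614 the range is empty

Fix: Swap the bounds so the smaller value comes first

Corrected query:
SELECT id, name, salary FROM employees WHERE salary BETWEEN 44614 AND 110842

Result:
id | name | salary
---+------+-------
2  | Jack | 90129 
4  | Liam | 98880 
6  | Eve  | 68015 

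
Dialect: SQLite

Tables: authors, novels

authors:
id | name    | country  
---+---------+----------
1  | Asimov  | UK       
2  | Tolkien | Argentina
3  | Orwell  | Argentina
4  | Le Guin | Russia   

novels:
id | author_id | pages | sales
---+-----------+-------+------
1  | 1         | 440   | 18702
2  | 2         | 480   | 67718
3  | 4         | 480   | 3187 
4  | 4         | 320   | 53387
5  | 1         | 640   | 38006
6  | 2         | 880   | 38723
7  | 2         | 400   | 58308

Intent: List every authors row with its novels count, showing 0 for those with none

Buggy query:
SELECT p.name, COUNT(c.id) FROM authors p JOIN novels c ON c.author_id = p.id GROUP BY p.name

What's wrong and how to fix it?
Bug: An inner join excludes parents with zero children

Fix: Use LEFT JOIN so parents without children still appear (COUNT(c.id) gives 0)

Corrected query:
SELECT p.name, COUNT(c.id) FROM authors p LEFT JOIN novels c ON c.author_id = p.id GROUP BY p.name

Result:
name    | COUNT(c.id)
--------+------------
Asimov  | 2          
Le Guin | 2          
Orwell  | 0          
Tolkien | 3          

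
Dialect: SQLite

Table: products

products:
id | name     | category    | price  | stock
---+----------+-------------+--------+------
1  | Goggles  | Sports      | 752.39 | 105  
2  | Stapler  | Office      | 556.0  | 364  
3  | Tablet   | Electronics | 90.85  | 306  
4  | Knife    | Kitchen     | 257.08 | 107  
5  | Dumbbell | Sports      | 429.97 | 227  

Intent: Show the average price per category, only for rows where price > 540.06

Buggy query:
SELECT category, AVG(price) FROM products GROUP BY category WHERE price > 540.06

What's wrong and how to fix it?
Bug: WHERE cannot follow GROUP BY

Fix: Place WHERE between FROM and GROUP BY

Corrected query:
SELECT category, AVG(price) FROM products WHERE price > 540.06 GROUP BY category

Result:
category | AVG(price)
---------+-----------
Office   | 556       
Sports   | 752.39    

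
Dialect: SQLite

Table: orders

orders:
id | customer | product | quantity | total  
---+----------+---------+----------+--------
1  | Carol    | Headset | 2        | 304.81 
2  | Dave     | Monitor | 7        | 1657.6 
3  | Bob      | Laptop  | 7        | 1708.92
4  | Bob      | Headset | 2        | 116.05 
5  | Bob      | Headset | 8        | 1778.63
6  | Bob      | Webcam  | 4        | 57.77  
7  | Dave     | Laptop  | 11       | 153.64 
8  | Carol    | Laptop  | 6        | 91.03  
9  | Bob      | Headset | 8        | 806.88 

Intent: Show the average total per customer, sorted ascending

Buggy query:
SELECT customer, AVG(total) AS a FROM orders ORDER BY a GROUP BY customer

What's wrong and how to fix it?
Bug: ORDER BY appears before GROUP BY; SQL clause order requires GROUP BY first

Fix: Move ORDER BY to the end, after GROUP BY

Corrected query:
SELECT customer, AVG(total) AS a FROM orders GROUP BY customer ORDER BY a

Result:
customer | a     
---------+-------
Carol    | 197.92
Bob      | 893.65
Dave     | 905.62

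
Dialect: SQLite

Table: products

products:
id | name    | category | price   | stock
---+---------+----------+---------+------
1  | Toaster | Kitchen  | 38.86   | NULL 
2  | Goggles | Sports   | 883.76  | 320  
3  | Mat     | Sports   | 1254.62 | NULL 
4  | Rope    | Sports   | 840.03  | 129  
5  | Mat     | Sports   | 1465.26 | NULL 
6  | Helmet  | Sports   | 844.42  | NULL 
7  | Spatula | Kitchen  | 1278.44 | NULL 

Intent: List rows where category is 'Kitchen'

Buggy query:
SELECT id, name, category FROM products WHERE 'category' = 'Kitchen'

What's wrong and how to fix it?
Bug: Single quotes denote string literals in SQL; the column name is being compared as a constant string

Fix: Reference the column as category without single quotes

Corrected query:
SELECT id, name, category FROM products WHERE category = 'Kitchen'

Result:
id | name    | category
---+---------+---------
1  | Toaster | Kitchen 
7  | Spatula | Kitchen 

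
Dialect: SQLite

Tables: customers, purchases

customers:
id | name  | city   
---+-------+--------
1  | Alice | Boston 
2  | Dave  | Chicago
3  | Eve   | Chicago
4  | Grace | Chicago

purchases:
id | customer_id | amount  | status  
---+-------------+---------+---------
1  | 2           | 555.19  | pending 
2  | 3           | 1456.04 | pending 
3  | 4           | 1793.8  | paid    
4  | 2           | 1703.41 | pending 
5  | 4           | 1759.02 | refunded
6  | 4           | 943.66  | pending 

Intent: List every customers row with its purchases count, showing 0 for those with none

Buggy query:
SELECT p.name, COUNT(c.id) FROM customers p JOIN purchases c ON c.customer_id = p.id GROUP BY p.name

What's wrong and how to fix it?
Bug: An inner join excludes parents with zero children

Fix: Switch to LEFT JOIN to retain unmatched parent rows

Corrected query:
SELECT p.name, COUNT(c.id) FROM customers p LEFT JOIN purchases c ON c.customer_id = p.id GROUP BY p.name

Result:
name  | COUNT(c.id)
------+------------
Alice | 0          
Dave  | 2          
Eve   | 1          
Grace | 3          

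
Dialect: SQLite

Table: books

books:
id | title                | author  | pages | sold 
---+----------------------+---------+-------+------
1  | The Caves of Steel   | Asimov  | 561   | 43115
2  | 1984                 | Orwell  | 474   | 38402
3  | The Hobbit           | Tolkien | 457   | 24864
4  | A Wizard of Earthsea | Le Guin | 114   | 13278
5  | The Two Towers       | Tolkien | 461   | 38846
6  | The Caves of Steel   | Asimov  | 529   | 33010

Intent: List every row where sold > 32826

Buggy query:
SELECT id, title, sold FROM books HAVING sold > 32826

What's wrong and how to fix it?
Bug: This is a non-aggregate query (no GROUP BY, no aggregates), so in SQLite the HAVING clause is invalid here; a row-level condition belongs in WHERE

Fix: Replace HAVING with WHERE since the condition applies to individual rows

Corrected query:
SELECT id, title, sold FROM books WHERE sold > 32826

Result:
id | title              | sold 
---+--------------------+------
1  | The Caves of Steel | 43115
2  | 1984               | 38402
5  | The Two Towers     | 38846
6  | The Caves of Steel | 33010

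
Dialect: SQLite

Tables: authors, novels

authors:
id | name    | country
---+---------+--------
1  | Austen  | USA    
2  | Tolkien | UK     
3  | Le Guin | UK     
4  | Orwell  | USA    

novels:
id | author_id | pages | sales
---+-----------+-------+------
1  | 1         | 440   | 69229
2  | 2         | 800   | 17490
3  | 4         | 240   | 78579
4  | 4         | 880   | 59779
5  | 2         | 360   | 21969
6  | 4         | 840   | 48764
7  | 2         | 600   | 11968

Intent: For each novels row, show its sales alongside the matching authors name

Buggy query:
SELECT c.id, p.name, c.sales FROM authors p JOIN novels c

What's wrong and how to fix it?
Bug: Missing join condition: each novels row is matched to all authors rows instead of just its own

Fix: Specify the join condition linking the foreign key to the parent id

Corrected query:
SELECT c.id, p.name, c.sales FROM authors p JOIN novels c ON c.author_id = p.id

Result:
id | name    | sales
---+---------+------
1  | Austen  | 69229
2  | Tolkien | 17490
3  | Orwell  | 78579
4  | Orwell  | 59779
5  | Tolkien | 21969
6  | Orwell  | 48764
7  | Tolkien | 11968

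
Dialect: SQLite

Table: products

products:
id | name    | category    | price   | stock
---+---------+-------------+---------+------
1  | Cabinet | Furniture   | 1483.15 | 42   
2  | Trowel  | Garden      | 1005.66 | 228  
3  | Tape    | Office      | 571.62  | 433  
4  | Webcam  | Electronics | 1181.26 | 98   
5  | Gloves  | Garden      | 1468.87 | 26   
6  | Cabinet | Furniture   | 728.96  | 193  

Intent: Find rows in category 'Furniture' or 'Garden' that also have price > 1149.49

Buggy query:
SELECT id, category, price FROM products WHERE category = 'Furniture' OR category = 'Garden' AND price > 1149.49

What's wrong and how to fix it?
Bug: AND binds tighter than OR, so this parses as category = 'Furniture' OR (category = 'Garden' AND price > 1149.49)

Fix: Group the OR with parentheses (or use IN), then AND the threshold

Corrected query:
SELECT id, category, price FROM products WHERE (category = 'Furniture' OR category = 'Garden') AND price > 1149.49

Result:
id | category  | price  
---+-----------+--------
1  | Furniture | 1483.15
5  | Garden    | 1468.87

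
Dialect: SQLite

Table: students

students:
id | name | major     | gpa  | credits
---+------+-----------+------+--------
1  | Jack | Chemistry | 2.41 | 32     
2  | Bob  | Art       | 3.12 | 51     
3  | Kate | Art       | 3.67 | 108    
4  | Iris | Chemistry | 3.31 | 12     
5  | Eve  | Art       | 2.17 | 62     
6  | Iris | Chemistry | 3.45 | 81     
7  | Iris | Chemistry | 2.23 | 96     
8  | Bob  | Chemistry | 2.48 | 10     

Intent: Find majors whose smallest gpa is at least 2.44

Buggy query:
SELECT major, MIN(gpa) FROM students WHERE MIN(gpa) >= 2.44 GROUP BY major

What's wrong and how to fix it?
Bug: Aggregates like MIN are computed per group after WHERE runs

Fix: Use HAVING for the per-group MIN condition

Corrected query:
SELECT major, MIN(gpa) FROM students GROUP BY major HAVING MIN(gpa) >= 2.44

Result:
(no rows)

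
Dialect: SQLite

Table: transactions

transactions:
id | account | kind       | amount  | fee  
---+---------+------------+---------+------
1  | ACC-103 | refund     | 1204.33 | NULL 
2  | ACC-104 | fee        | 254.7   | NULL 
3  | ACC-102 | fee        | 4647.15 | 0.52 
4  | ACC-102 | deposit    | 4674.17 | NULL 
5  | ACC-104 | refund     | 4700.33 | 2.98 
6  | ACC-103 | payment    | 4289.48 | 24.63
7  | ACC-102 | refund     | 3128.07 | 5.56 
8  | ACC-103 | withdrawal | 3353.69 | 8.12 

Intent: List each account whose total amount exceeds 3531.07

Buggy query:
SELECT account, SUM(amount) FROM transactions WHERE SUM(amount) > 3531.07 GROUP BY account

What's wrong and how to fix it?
Bug: Aggregate functions cannot appear in a WHERE clause

Fix: Use HAVING (which filters groups after aggregation) instead of WHERE

Corrected query:
SELECT account, SUM(amount) FROM transactions GROUP BY account HAVING SUM(amount) > 3531.07

Result:
account | SUM(amount)
--------+------------
ACC-102 | 12449.39   
ACC-103 | 8847.5     
ACC-104 | 4955.03    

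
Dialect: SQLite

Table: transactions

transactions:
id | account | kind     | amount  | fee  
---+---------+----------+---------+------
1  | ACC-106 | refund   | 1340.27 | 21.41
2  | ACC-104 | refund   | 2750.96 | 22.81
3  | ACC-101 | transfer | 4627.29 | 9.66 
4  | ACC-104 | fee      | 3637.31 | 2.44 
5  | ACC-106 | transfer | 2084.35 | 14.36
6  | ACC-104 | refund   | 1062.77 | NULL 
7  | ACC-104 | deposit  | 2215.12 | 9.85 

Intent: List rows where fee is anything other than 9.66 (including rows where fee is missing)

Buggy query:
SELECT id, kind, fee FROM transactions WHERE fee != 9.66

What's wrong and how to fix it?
Bug: Inequality against NULL is unknown, not true; rows with NULL are dropped

Fix: Handle NULL separately with IS NULL alongside the inequality

Corrected query:
SELECT id, kind, fee FROM transactions WHERE fee != 9.66 OR fee IS NULL

Result:
id | kind     | fee  
---+----------+------
1  | refund   | 21.41
2  | refund   | 22.81
4  | fee      | 2.44 
5  | transfer | 14.36
6  | refund   | NULL 
7  | deposit  | 9.85 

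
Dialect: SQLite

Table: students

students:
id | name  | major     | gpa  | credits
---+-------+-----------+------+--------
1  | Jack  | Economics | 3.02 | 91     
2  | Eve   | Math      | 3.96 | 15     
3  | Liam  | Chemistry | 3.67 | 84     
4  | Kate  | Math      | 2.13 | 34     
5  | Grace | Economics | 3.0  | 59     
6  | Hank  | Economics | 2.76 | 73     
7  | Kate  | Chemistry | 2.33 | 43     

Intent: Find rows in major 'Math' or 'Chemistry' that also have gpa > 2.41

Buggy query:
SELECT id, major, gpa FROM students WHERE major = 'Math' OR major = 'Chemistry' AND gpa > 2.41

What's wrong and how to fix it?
Bug: Without parentheses, AND is evaluated before OR, so the gpa filter only applies to the 'Chemistry' branch

Fix: Group the OR with parentheses (or use IN), then AND the threshold

Corrected query:
SELECT id, major, gpa FROM students WHERE (major = 'Math' OR major = 'Chemistry') AND gpa > 2.41

Result:
id | major     | gpa 
---+-----------+-----
2  | Math      | 3.96
3  | Chemistry | 3.67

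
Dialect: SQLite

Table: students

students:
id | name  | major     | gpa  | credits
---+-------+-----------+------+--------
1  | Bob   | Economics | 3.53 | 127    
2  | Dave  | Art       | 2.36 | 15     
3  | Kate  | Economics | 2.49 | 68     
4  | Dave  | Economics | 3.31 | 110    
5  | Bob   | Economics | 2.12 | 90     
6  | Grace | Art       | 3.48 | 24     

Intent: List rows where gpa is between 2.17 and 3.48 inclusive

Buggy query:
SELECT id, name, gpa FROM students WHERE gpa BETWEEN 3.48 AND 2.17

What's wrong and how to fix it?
Bug: The bounds are reversed; BETWEEN a AND b requires a <= b to match anything

Fix: Write BETWEEN 2.17 AND 3.48

Corrected query:
SELECT id, name, gpa FROM students WHERE gpa BETWEEN 2.17 AND 3.48

Result:
id | name  | gpa 
---+-------+-----
2  | Dave  | 2.36
3  | Kate  | 2.49
4  | Dave  | 3.31
6  | Grace | 3.48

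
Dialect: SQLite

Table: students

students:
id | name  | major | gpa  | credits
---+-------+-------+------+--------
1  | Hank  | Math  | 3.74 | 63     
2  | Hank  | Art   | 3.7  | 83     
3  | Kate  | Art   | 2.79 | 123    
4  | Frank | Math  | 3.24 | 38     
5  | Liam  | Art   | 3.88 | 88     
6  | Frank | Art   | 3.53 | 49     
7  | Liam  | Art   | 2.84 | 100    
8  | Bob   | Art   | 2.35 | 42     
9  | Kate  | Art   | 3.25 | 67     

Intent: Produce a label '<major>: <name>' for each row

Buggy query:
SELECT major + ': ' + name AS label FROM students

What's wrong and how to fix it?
Bug: '+' is numeric addition; on text columns SQLite converts them to 0 instead of concatenating

Fix: Use the || operator for string concatenation

Corrected query:
SELECT major || ': ' || name AS label FROM students

Result:
label      
-----------
Math: Hank 
Art: Hank  
Art: Kate  
Math: Frank
Art: Liam  
Art: Frank 
Art: Liam  
Art: Bob   
Art: Kate  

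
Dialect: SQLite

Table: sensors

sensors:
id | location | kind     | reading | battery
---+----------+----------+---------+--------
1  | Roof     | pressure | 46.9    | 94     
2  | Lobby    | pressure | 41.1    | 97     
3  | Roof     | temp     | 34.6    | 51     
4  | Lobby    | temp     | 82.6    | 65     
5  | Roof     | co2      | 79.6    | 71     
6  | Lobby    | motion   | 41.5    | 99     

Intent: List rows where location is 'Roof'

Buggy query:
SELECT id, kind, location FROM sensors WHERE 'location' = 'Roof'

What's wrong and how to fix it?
Bug: 'location' in single quotes is a string literal, not the column; the comparison is literal-vs-literal and never true

Fix: Reference the column as location without single quotes

Corrected query:
SELECT id, kind, location FROM sensors WHERE location = 'Roof'

Result:
id | kind     | location
---+----------+---------
1  | pressure | Roof    
3  | temp     | Roof    
5  | co2      | Roof    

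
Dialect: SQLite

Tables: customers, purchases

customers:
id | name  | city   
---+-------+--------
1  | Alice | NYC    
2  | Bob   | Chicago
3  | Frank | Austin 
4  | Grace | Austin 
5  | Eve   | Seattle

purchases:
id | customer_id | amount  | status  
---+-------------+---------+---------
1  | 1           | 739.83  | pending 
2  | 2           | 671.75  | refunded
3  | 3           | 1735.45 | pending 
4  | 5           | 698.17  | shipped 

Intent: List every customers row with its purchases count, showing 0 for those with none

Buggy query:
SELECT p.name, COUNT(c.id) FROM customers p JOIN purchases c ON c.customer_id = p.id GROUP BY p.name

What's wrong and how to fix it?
Bug: INNER JOIN drops customers rows that have no matching purchases rows

Fix: Switch to LEFT JOIN to retain unmatched parent rows

Corrected query:
SELECT p.name, COUNT(c.id) FROM customers p LEFT JOIN purchases c ON c.customer_id = p.id GROUP BY p.name

Result:
name  | COUNT(c.id)
------+------------
Alice | 1          
Bob   | 1          
Eve   | 1          
Frank | 1          
Grace | 0          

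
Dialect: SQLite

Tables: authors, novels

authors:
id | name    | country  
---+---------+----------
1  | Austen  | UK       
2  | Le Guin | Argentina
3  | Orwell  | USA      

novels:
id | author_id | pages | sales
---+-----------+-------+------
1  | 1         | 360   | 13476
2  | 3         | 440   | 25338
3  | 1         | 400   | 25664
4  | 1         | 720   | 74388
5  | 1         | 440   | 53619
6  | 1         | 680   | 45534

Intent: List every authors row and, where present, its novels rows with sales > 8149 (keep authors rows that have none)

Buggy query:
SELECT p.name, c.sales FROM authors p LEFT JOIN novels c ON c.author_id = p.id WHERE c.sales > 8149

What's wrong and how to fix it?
Bug: Filtering c.sales in WHERE discards the NULL rows produced by LEFT JOIN, turning it into an inner join

Fix: Put 'c.sales > 8149' in the JOIN's ON clause instead of WHERE

Corrected query:
SELECT p.name, c.sales FROM authors p LEFT JOIN novels c ON c.author_id = p.id AND c.sales > 8149

Result:
name    | sales
--------+------
Austen  | 13476
Austen  | 25664
Austen  | 45534
Austen  | 53619
Austen  | 74388
Le Guin | NULL 
Orwell  | 25338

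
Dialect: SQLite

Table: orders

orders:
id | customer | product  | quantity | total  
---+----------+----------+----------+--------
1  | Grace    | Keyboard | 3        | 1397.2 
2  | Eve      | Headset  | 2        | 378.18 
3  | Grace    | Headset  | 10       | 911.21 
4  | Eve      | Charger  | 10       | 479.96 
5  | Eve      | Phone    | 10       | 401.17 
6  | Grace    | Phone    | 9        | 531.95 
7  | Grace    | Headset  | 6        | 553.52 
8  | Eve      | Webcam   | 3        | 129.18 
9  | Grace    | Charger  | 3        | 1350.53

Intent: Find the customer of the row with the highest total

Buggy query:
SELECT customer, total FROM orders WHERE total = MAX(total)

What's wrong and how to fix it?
Bug: MAX(total) is an aggregate and cannot be used directly in WHERE

Fix: Use a subquery: WHERE total = (SELECT MAX(total) FROM orders)

Corrected query:
SELECT customer, total FROM orders WHERE total = (SELECT MAX(total) FROM orders)

Result:
customer | total 
---------+-------
Grace    | 1397.2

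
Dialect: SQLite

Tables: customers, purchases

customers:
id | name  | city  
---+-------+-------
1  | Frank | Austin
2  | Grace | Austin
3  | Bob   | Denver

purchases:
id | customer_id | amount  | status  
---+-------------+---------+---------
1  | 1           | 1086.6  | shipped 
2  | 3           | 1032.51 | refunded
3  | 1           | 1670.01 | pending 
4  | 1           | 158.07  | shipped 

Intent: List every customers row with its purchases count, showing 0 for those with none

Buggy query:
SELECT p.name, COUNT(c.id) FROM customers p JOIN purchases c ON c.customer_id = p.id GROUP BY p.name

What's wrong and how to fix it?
Bug: An inner join excludes parents with zero children

Fix: Use LEFT JOIN so parents without children still appear (COUNT(c.id) gives 0)

Corrected query:
SELECT p.name, COUNT(c.id) FROM customers p LEFT JOIN purchases c ON c.customer_id = p.id GROUP BY p.name

Result:
name  | COUNT(c.id)
------+------------
Bob   | 1          
Frank | 3          
Grace | 0          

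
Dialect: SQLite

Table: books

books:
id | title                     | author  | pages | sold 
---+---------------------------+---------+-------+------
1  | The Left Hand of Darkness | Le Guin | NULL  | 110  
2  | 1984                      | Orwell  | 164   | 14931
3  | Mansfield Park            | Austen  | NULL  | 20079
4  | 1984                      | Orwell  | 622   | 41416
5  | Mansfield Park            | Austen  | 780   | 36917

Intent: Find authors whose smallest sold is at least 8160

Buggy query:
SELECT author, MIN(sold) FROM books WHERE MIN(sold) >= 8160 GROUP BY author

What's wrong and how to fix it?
Bug: MIN() in WHERE is a misuse of aggregate

Fix: Replace WHERE with HAVING after the GROUP BY

Corrected query:
SELECT author, MIN(sold) FROM books GROUP BY author HAVING MIN(sold) >= 8160

Result:
author | MIN(sold)
-------+----------
Austen | 20079    
Orwell | 14931    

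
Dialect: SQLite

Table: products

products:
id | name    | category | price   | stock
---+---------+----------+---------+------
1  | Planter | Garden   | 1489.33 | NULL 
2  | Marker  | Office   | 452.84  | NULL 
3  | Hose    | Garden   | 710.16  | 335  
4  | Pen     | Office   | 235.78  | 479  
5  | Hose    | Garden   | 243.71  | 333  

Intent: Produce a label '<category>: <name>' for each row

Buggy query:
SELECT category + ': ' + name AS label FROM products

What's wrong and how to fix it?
Bug: SQLite uses || for string concatenation; + coerces text to numbers (yielding 0)

Fix: Use the || operator for string concatenation

Corrected query:
SELECT category || ': ' || name AS label FROM products

Result:
label          
---------------
Garden: Planter
Office: Marker 
Garden: Hose   
Office: Pen    
Garden: Hose   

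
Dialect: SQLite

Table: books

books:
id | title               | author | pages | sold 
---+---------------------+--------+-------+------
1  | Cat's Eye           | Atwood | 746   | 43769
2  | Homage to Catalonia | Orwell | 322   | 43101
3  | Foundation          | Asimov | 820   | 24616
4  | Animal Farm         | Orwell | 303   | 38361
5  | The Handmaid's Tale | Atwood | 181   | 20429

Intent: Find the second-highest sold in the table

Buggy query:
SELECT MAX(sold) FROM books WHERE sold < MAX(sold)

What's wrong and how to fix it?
Bug: The inner MAX is an aggregate inside WHERE, which is not allowed

Fix: Put the inner MAX in a scalar subquery

Corrected query:
SELECT MAX(sold) FROM books WHERE sold < (SELECT MAX(sold) FROM books)

Result:
MAX(sold)
---------
43101    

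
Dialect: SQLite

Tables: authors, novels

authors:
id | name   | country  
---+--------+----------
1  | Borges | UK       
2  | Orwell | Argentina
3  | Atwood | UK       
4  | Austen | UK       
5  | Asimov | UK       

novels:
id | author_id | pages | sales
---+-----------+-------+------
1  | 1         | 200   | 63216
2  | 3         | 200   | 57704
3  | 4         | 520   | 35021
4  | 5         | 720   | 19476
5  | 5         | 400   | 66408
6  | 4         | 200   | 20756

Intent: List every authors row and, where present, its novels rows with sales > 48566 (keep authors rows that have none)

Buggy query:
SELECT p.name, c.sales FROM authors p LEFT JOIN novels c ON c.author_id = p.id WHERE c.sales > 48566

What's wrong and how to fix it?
Bug: A WHERE condition on the right-hand table after LEFT JOIN drops unmatched parents

Fix: Move the right-table condition into the ON clause so unmatched parents are kept

Corrected query:
SELECT p.name, c.sales FROM authors p LEFT JOIN novels c ON c.author_id = p.id AND c.sales > 48566

Result:
name   | sales
-------+------
Borges | 63216
Orwell | NULL 
Atwood | 57704
Austen | NULL 
Asimov | 66408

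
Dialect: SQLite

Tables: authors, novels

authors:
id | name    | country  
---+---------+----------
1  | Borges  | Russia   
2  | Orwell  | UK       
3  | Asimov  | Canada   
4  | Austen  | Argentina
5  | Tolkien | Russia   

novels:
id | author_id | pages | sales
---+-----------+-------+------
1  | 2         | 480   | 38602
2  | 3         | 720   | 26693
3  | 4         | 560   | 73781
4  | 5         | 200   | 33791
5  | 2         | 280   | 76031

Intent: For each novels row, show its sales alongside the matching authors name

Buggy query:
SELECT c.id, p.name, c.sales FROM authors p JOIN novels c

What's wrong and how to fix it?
Bug: JOIN with no ON clause produces a cartesian product; every novels row pairs with every authors row

Fix: Add ON c.author_id = p.id to the JOIN

Corrected query:
SELECT c.id, p.name, c.sales FROM authors p JOIN novels c ON c.author_id = p.id

Result:
id | name    | sales
---+---------+------
1  | Orwell  | 38602
2  | Asimov  | 26693
3  | Austen  | 73781
4  | Tolkien | 33791
5  | Orwell  | 76031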